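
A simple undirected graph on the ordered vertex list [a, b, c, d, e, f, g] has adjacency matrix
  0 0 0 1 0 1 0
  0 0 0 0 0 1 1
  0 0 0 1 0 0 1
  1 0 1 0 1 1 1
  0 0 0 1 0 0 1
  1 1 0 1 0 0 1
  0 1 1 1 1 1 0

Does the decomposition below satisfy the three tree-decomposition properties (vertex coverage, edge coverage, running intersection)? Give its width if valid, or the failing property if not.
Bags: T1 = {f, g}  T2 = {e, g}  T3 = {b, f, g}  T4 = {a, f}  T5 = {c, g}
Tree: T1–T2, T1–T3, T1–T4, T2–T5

A tree decomposition must satisfy three properties: every vertex lies in some bag; for every edge, both endpoints lie together in some bag; and for every vertex, the bags containing it form a connected subtree. Here vertex d appears in no bag, so the decomposition is invalid.

No — vertex d appears in no bag.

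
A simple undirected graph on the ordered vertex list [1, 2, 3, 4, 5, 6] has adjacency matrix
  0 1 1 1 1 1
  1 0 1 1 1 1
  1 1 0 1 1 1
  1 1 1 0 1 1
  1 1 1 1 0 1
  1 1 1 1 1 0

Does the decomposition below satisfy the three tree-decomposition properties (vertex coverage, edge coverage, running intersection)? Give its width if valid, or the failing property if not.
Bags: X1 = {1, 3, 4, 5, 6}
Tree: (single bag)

A tree decomposition must satisfy three properties: every vertex lies in some bag; for every edge, both endpoints lie together in some bag; and for every vertex, the bags containing it form a connected subtree. Here vertex 2 appears in no bag, so the decomposition is invalid.

No — vertex 2 appears in no bag.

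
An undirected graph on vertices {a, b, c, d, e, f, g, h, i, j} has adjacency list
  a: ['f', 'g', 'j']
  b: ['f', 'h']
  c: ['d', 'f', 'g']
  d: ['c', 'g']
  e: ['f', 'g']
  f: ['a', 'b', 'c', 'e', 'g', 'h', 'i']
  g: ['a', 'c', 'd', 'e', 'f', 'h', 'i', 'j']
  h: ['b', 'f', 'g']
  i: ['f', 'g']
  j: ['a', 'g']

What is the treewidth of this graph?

2

A width-2 tree decomposition is:
Bags: B1 = {f, g, i}  B2 = {e, f, g}  B3 = {c, f, g}  B4 = {f, g, h}  B5 = {a, f, g}  B6 = {a, g, j}  B7 = {b, f, h}  B8 = {c, d, g}
Tree: B1–B2, B2–B3, B2–B4, B3–B5, B5–B6, B4–B7, B3–B8
Each bag holds 3 vertices, so the decomposition has width 2, which upper-bounds the treewidth. Conversely, {c, d, g} is a clique of size 3, and the vertices of any clique must share a bag in every tree decomposition; so some bag has ≥ 3 vertices and tw(G) ≥ 2. Hence tw(G) = 2 exactly.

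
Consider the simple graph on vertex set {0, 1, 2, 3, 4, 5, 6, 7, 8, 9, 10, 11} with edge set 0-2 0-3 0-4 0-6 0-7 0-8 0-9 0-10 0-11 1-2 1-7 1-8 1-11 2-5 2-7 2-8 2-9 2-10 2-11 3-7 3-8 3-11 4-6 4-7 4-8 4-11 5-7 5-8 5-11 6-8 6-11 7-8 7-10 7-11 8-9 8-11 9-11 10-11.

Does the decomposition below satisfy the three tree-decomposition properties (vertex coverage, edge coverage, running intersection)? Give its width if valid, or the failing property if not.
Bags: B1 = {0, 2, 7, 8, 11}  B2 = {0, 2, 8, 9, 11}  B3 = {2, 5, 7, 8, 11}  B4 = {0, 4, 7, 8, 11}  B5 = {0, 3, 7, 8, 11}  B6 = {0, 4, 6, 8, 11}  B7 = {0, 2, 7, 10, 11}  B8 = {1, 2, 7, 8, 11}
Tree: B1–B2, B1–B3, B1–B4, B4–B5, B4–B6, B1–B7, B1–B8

Yes; width 4.

Vertex coverage: the bags together contain {0, 1, 2, 3, 4, 5, 6, 7, 8, 9, 10, 11}, the full vertex set. Edge coverage: each edge of G has both endpoints in at least one bag. Running intersection: for every vertex, the bags containing it form a connected subtree. All three properties hold, so this is a valid tree decomposition of width max|bag| − 1 = 4, and hence tw(G) ≤ 4.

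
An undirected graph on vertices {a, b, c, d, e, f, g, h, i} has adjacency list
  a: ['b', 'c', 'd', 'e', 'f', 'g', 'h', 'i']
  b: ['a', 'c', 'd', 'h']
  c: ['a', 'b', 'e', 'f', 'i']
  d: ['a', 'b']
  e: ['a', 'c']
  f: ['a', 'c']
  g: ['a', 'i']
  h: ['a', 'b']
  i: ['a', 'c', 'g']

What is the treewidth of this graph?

2

A width-2 tree decomposition is:
Bags: B1 = {a, b, c}  B2 = {a, b, h}  B3 = {a, c, i}  B4 = {a, b, d}  B5 = {a, c, f}  B6 = {a, g, i}  B7 = {a, c, e}
Tree: B1–B2, B1–B3, B1–B4, B3–B5, B3–B6, B5–B7
Every bag has size at most 3, so the width is 3 − 1 = 2 and tw(G) ≤ 2. On the other hand G contains the 3-clique {a, b, d}. A clique must lie in a single bag of any decomposition, so no decomposition can have width below 2. The upper and lower bounds meet at 2, so that is the treewidth.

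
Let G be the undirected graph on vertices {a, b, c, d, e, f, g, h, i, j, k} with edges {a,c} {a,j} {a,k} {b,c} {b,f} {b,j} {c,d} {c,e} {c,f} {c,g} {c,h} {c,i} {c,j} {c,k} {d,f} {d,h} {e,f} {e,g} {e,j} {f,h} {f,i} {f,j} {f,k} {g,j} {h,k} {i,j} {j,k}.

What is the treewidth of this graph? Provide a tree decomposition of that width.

Treewidth 3.
One such decomposition:
Bags: B1 = {a, c, j, k}  B2 = {c, f, j, k}  B3 = {c, f, i, j}  B4 = {c, f, h, k}  B5 = {c, e, f, j}  B6 = {b, c, f, j}  B7 = {c, d, f, h}  B8 = {c, e, g, j}
Tree: B1–B2, B2–B3, B2–B4, B3–B5, B5–B6, B4–B7, B5–B8

Every bag has size at most 4, so the width is 4 − 1 = 3 and tw(G) ≤ 3. On the other hand G contains the 4-clique {c, e, g, j}. A clique must lie in a single bag of any decomposition, so no decomposition can have width below 3. Combining the bounds, tw(G) = 3.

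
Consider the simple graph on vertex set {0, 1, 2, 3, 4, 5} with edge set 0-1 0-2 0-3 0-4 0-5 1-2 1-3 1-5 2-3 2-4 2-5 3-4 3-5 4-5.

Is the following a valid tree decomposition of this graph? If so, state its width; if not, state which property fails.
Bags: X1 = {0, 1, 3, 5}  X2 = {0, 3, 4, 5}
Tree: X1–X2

No — vertex 2 appears in no bag.

A tree decomposition must satisfy three properties: every vertex lies in some bag; for every edge, both endpoints lie together in some bag; and for every vertex, the bags containing it form a connected subtree. Here vertex 2 appears in no bag, so the decomposition is invalid.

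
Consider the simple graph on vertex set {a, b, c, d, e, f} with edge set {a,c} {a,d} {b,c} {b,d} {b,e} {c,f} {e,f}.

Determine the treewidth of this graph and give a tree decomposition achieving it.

Treewidth 2.
One optimal decomposition is:
Bags: B1 = {b, e, f}  B2 = {b, c, f}  B3 = {b, c, d}  B4 = {a, c, d}
Tree: B1–B2, B2–B3, B3–B4

Every bag has size at most 3, so the width is 3 − 1 = 2 and tw(G) ≤ 2. For the lower bound, G contains the cycle e–f–c–b–e, so G is not a forest; only forests have treewidth ≤ 1, hence tw(G) ≥ 2. The upper and lower bounds meet at 2, so that is the treewidth.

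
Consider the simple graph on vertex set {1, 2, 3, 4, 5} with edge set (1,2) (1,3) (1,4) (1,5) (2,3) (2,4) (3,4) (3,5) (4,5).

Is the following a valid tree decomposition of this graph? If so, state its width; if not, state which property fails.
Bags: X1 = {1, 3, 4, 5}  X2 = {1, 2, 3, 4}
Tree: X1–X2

Yes; width 3.

Vertex coverage: the bags together contain {1, 2, 3, 4, 5}, the full vertex set. Edge coverage: each edge of G has both endpoints in at least one bag. Running intersection: for every vertex, the bags containing it form a connected subtree. All three properties hold, so this is a valid tree decomposition of width max|bag| − 1 = 3, and hence tw(G) ≤ 3.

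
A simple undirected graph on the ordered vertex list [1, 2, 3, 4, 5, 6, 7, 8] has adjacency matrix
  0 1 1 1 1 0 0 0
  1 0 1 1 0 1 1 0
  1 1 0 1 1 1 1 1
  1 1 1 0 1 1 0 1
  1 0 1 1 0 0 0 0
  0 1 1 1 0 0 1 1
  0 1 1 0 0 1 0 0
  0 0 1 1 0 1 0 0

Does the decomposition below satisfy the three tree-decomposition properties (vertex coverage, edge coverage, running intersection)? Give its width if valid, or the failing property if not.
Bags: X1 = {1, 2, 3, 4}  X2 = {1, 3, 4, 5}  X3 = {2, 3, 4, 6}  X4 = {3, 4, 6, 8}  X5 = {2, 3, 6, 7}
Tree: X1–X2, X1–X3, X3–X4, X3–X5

Yes; width 3.

Checking the three conditions: (i) the bags cover all of {1, 2, 3, 4, 5, 6, 7, 8}; (ii) for each edge, some bag contains both endpoints; (iii) the bags containing any fixed vertex form a subtree. All hold, so the decomposition is valid with width 4 − 1 = 3.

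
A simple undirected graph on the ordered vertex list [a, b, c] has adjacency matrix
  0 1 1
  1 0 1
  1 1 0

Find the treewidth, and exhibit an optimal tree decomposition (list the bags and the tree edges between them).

A single bag containing all 3 vertices is trivially a valid decomposition of width 2. On the other hand G contains the 3-clique {a, b, c}. A clique must lie in a single bag of any decomposition, so no decomposition can have width below 2. Therefore the treewidth is 2.

Treewidth 2.
Bags: B1 = {a, b, c}
Tree: (single bag)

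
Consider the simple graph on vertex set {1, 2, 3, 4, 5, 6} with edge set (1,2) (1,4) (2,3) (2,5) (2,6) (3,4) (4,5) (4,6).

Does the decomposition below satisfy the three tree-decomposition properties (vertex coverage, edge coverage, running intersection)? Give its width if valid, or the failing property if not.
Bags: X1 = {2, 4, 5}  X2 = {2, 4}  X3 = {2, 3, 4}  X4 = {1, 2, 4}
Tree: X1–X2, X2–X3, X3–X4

No — vertex 6 appears in no bag.

A tree decomposition must satisfy three properties: every vertex lies in some bag; for every edge, both endpoints lie together in some bag; and for every vertex, the bags containing it form a connected subtree. Here vertex 6 appears in no bag, so the decomposition is invalid.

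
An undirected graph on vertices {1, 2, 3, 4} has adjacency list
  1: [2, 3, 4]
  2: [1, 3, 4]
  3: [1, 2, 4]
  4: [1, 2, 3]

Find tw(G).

A width-3 tree decomposition is:
Bags: B1 = {1, 2, 3, 4}
Tree: (single bag)
With just one bag of size 4, the width is 4 − 1 = 3, so tw(G) ≤ 3. Conversely, {1, 2, 3, 4} is a clique of size 4, and the vertices of any clique must share a bag in every tree decomposition; so some bag has ≥ 4 vertices and tw(G) ≥ 3. The upper and lower bounds meet at 3, so that is the treewidth.

3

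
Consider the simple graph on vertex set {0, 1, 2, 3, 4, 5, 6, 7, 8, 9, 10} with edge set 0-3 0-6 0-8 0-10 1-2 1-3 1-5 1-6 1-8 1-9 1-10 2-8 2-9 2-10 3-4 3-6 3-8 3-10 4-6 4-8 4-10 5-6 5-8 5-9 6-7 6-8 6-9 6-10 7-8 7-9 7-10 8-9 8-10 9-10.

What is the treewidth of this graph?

A width-4 tree decomposition is:
Bags: B1 = {1, 2, 8, 9, 10}  B2 = {1, 6, 8, 9, 10}  B3 = {1, 3, 6, 8, 10}  B4 = {3, 4, 6, 8, 10}  B5 = {0, 3, 6, 8, 10}  B6 = {1, 5, 6, 8, 9}  B7 = {6, 7, 8, 9, 10}
Tree: B1–B2, B2–B3, B3–B4, B3–B5, B2–B6, B2–B7
Every bag has size at most 5, so the width is 5 − 1 = 4 and tw(G) ≤ 4. Conversely, {1, 2, 8, 9, 10} is a clique of size 5, and the vertices of any clique must share a bag in every tree decomposition; so some bag has ≥ 5 vertices and tw(G) ≥ 4. Combining the bounds, tw(G) = 4.

4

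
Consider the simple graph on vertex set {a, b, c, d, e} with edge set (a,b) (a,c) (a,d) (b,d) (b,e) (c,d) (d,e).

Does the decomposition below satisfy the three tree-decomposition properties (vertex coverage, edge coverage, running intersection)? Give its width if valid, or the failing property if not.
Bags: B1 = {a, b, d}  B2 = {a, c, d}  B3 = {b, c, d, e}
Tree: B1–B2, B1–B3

A tree decomposition must satisfy three properties: every vertex lies in some bag; for every edge, both endpoints lie together in some bag; and for every vertex, the bags containing it form a connected subtree. Here bags containing vertex c are not connected in the tree, so the decomposition is invalid.

No — bags containing vertex c are not connected in the tree.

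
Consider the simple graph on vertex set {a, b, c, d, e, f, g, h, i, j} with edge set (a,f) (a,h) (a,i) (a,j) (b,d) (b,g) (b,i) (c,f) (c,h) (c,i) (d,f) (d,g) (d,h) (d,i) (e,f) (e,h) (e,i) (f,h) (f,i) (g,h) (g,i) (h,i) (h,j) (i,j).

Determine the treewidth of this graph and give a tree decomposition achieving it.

Every bag has size at most 4, so the width is 4 − 1 = 3 and tw(G) ≤ 3. Conversely, {d, g, h, i} is a clique of size 4, and the vertices of any clique must share a bag in every tree decomposition; so some bag has ≥ 4 vertices and tw(G) ≥ 3. The upper and lower bounds meet at 3, so that is the treewidth.

Treewidth 3.
One optimal decomposition is:
Bags: B1 = {a, f, h, i}  B2 = {d, f, h, i}  B3 = {a, h, i, j}  B4 = {d, g, h, i}  B5 = {b, d, g, i}  B6 = {e, f, h, i}  B7 = {c, f, h, i}
Tree: B1–B2, B1–B3, B2–B4, B4–B5, B2–B6, B6–B7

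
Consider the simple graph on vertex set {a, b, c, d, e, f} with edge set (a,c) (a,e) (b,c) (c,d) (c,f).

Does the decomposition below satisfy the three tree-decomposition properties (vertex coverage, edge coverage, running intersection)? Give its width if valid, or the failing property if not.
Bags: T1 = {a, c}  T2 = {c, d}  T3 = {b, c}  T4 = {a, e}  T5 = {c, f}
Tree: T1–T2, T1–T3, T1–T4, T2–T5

Yes; width 1.

Every vertex of G appears in some bag (union = {a, b, c, d, e, f}); every edge is covered by a bag; and for each vertex v the set of bags containing v is connected in the bag tree. The decomposition is therefore valid. The largest bag has 2 vertices, so the width is 1.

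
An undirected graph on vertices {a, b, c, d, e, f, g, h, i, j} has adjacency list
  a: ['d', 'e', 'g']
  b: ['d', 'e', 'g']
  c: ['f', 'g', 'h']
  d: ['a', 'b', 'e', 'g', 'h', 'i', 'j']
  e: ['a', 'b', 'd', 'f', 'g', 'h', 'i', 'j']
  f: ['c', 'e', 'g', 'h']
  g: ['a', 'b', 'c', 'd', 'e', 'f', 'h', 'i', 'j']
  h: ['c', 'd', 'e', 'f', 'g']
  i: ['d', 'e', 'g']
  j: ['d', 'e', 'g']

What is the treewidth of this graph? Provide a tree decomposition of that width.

Every bag has size at most 4, so the width is 4 − 1 = 3 and tw(G) ≤ 3. Conversely, {d, e, g, h} is a clique of size 4, and the vertices of any clique must share a bag in every tree decomposition; so some bag has ≥ 4 vertices and tw(G) ≥ 3. Combining the bounds, tw(G) = 3.

Treewidth 3.
One such decomposition:
Bags: B1 = {d, e, g, j}  B2 = {b, d, e, g}  B3 = {d, e, g, i}  B4 = {d, e, g, h}  B5 = {a, d, e, g}  B6 = {e, f, g, h}  B7 = {c, f, g, h}
Tree: B1–B2, B1–B3, B1–B4, B1–B5, B4–B6, B6–B7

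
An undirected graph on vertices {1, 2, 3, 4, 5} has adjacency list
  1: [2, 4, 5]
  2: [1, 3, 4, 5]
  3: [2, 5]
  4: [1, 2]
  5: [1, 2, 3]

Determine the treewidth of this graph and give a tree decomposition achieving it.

Treewidth 2.
One optimal decomposition is:
Bags: B1 = {2, 3, 5}  B2 = {1, 2, 5}  B3 = {1, 2, 4}
Tree: B1–B2, B2–B3

The largest bag has 3 vertices, giving width 2; this decomposition certifies tw(G) ≤ 2. On the other hand G contains the 3-clique {1, 2, 4}. A clique must lie in a single bag of any decomposition, so no decomposition can have width below 2. The upper and lower bounds meet at 2, so that is the treewidth.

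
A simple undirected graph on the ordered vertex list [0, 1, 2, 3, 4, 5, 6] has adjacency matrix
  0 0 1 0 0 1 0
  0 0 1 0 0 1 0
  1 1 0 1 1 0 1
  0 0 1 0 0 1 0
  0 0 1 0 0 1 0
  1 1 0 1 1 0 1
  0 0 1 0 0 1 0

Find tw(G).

2

A width-2 tree decomposition is:
Bags: B1 = {1, 2, 5}  B2 = {0, 2, 5}  B3 = {2, 4, 5}  B4 = {2, 5, 6}  B5 = {2, 3, 5}
Tree: B1–B2, B2–B3, B3–B4, B4–B5
The largest bag has 3 vertices, giving width 2; this decomposition certifies tw(G) ≤ 2. Since 2–1–5–0–2 is a cycle in G, G is not acyclic. Forests are exactly the graphs of treewidth ≤ 1, so tw(G) ≥ 2. Combining the bounds, tw(G) = 2.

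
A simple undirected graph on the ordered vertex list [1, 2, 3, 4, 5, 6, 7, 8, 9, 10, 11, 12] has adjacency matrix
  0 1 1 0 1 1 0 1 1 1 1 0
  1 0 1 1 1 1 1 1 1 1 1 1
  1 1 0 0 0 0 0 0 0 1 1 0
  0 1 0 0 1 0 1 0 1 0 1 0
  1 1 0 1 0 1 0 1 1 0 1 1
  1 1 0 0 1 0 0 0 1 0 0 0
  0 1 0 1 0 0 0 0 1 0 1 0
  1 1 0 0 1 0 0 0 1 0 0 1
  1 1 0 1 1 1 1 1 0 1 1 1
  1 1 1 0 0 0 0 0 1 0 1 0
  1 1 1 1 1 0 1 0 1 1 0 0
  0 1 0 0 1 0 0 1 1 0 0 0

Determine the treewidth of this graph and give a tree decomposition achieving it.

The largest bag has 5 vertices, giving width 4; this decomposition certifies tw(G) ≤ 4. On the other hand G contains the 5-clique {1, 2, 9, 10, 11}. A clique must lie in a single bag of any decomposition, so no decomposition can have width below 4. Hence tw(G) = 4 exactly.

Treewidth 4.
One such decomposition:
Bags: B1 = {1, 2, 5, 8, 9}  B2 = {1, 2, 5, 6, 9}  B3 = {2, 5, 8, 9, 12}  B4 = {1, 2, 5, 9, 11}  B5 = {1, 2, 9, 10, 11}  B6 = {1, 2, 3, 10, 11}  B7 = {2, 4, 5, 9, 11}  B8 = {2, 4, 7, 9, 11}
Tree: B1–B2, B1–B3, B1–B4, B4–B5, B5–B6, B4–B7, B7–B8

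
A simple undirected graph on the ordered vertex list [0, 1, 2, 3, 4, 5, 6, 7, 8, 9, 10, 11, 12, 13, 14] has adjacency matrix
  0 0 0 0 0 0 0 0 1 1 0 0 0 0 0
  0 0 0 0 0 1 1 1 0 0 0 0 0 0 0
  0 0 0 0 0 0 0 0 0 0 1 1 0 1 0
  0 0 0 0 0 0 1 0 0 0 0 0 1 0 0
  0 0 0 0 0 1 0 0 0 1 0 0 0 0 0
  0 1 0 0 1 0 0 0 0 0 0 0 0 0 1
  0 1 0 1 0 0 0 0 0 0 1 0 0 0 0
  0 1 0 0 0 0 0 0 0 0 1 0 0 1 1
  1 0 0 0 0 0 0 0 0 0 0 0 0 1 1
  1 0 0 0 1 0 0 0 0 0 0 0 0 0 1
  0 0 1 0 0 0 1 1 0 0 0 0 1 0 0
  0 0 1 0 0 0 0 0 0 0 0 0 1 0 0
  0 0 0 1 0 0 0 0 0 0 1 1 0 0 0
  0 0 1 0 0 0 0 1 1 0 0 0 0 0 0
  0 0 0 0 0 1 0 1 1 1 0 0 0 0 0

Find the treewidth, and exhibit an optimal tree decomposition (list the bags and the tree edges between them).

Treewidth 3.
One optimal decomposition is:
Bags: B1 = {0, 4, 5, 9}  B2 = {0, 5, 9, 14}  B3 = {0, 5, 8, 14}  B4 = {1, 5, 8, 14}  B5 = {1, 7, 8, 14}  B6 = {1, 7, 8, 13}  B7 = {1, 6, 7, 13}  B8 = {6, 7, 10, 13}  B9 = {2, 6, 10, 13}  B10 = {2, 3, 6, 10}  B11 = {2, 3, 10, 12}  B12 = {2, 3, 11, 12}
Tree: B1–B2, B2–B3, B3–B4, B4–B5, B5–B6, B6–B7, B7–B8, B8–B9, B9–B10, B10–B11, B11–B12

Each bag holds 4 vertices, so the decomposition has width 3, which upper-bounds the treewidth. For the lower bound: the 4 vertex sets {0,4,9}, {5}, {14}, {1,7,8,13} are disjoint, each induces a connected subgraph, and every pair is joined by at least one edge of G. Contracting each set to a single vertex therefore yields K_{4} as a minor, and since treewidth is minor-monotone, tw(G) ≥ tw(K_{4}) = 3. The upper and lower bounds meet at 3, so that is the treewidth.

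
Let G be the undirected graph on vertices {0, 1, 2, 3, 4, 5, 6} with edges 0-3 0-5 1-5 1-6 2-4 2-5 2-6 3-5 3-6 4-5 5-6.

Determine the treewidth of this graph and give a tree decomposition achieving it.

Treewidth 2.
One optimal decomposition is:
Bags: B1 = {3, 5, 6}  B2 = {1, 5, 6}  B3 = {2, 5, 6}  B4 = {0, 3, 5}  B5 = {2, 4, 5}
Tree: B1–B2, B1–B3, B1–B4, B3–B5

The largest bag has 3 vertices, giving width 2; this decomposition certifies tw(G) ≤ 2. On the other hand G contains the 3-clique {0, 3, 5}. A clique must lie in a single bag of any decomposition, so no decomposition can have width below 2. The upper and lower bounds meet at 2, so that is the treewidth.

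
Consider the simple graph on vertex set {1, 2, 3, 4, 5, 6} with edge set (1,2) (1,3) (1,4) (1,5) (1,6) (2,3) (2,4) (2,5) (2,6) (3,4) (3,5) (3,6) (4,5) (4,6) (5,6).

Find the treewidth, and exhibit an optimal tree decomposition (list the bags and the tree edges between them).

Treewidth 5.
One such decomposition:
Bags: B1 = {1, 2, 3, 4, 5, 6}
Tree: (single bag)

With just one bag of size 6, the width is 6 − 1 = 5, so tw(G) ≤ 5. On the other hand G contains the 6-clique {1, 2, 3, 4, 5, 6}. A clique must lie in a single bag of any decomposition, so no decomposition can have width below 5. Combining the bounds, tw(G) = 5.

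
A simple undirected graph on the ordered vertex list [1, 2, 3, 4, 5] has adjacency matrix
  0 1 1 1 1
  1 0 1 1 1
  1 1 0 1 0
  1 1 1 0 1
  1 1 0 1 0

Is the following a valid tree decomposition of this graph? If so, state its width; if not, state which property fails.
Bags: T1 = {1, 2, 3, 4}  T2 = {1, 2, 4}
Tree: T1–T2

A tree decomposition must satisfy three properties: every vertex lies in some bag; for every edge, both endpoints lie together in some bag; and for every vertex, the bags containing it form a connected subtree. Here vertex 5 appears in no bag, so the decomposition is invalid.

No — vertex 5 appears in no bag.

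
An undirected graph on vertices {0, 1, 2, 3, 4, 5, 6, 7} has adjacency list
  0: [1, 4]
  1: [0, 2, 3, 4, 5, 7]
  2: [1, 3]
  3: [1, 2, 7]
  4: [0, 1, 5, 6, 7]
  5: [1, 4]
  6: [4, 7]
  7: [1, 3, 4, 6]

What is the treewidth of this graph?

2

A width-2 tree decomposition is:
Bags: B1 = {1, 4, 7}  B2 = {1, 3, 7}  B3 = {1, 2, 3}  B4 = {0, 1, 4}  B5 = {1, 4, 5}  B6 = {4, 6, 7}
Tree: B1–B2, B2–B3, B1–B4, B4–B5, B1–B6
Every bag has size at most 3, so the width is 3 − 1 = 2 and tw(G) ≤ 2. Conversely, {1, 2, 3} is a clique of size 3, and the vertices of any clique must share a bag in every tree decomposition; so some bag has ≥ 3 vertices and tw(G) ≥ 2. Therefore the treewidth is 2.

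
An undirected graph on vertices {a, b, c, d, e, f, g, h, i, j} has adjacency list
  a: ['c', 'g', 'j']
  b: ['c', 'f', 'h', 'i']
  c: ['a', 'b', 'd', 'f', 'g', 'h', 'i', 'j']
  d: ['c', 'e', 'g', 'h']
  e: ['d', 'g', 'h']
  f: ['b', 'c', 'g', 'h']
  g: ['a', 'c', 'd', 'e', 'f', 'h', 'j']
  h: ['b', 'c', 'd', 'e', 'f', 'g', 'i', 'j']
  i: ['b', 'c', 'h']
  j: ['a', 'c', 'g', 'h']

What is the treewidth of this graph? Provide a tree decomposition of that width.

The largest bag has 4 vertices, giving width 3; this decomposition certifies tw(G) ≤ 3. On the other hand G contains the 4-clique {d, e, g, h}. A clique must lie in a single bag of any decomposition, so no decomposition can have width below 3. Hence tw(G) = 3 exactly.

Treewidth 3.
One optimal decomposition is:
Bags: B1 = {c, f, g, h}  B2 = {c, g, h, j}  B3 = {b, c, f, h}  B4 = {c, d, g, h}  B5 = {b, c, h, i}  B6 = {a, c, g, j}  B7 = {d, e, g, h}
Tree: B1–B2, B1–B3, B2–B4, B3–B5, B2–B6, B4–B7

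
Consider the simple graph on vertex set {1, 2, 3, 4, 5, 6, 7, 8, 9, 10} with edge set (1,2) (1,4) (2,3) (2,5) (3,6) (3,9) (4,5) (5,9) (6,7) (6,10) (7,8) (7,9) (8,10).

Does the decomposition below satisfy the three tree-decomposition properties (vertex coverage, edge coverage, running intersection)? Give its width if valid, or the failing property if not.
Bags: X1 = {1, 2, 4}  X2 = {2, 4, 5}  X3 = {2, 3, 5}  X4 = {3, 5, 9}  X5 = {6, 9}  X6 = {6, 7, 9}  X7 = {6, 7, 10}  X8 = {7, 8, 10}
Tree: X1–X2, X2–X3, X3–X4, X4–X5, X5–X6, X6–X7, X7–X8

No — edge (3,6) lies in no bag.

A tree decomposition must satisfy three properties: every vertex lies in some bag; for every edge, both endpoints lie together in some bag; and for every vertex, the bags containing it form a connected subtree. Here edge (3,6) lies in no bag, so the decomposition is invalid.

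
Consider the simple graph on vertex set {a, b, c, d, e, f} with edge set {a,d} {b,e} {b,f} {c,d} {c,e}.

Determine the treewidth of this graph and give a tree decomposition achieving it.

Every bag has size at most 2, so the width is 2 − 1 = 1 and tw(G) ≤ 1. G has an edge, so its treewidth is at least 1. Therefore the treewidth is 1.

Treewidth 1.
Bags: B1 = {b, f}  B2 = {b, e}  B3 = {c, e}  B4 = {c, d}  B5 = {a, d}
Tree: B1–B2, B2–B3, B3–B4, B4–B5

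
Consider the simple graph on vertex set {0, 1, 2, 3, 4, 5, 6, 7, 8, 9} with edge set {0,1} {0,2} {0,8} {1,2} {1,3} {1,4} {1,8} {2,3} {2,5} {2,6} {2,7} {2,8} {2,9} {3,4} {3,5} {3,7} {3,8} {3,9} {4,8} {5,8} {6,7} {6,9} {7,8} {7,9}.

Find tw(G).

A width-3 tree decomposition is:
Bags: B1 = {2, 3, 7, 8}  B2 = {2, 3, 7, 9}  B3 = {2, 6, 7, 9}  B4 = {1, 2, 3, 8}  B5 = {0, 1, 2, 8}  B6 = {2, 3, 5, 8}  B7 = {1, 3, 4, 8}
Tree: B1–B2, B2–B3, B1–B4, B4–B5, B4–B6, B4–B7
Every bag has size at most 4, so the width is 4 − 1 = 3 and tw(G) ≤ 3. Conversely, {0, 1, 2, 8} is a clique of size 4, and the vertices of any clique must share a bag in every tree decomposition; so some bag has ≥ 4 vertices and tw(G) ≥ 3. Hence tw(G) = 3 exactly.

3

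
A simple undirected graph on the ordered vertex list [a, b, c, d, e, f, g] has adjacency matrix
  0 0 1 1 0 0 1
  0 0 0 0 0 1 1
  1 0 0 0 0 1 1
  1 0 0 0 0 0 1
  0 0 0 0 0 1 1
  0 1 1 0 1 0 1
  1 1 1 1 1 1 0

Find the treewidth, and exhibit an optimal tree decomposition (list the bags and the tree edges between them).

Every bag has size at most 3, so the width is 3 − 1 = 2 and tw(G) ≤ 2. On the other hand G contains the 3-clique {a, d, g}. A clique must lie in a single bag of any decomposition, so no decomposition can have width below 2. Combining the bounds, tw(G) = 2.

Treewidth 2.
One optimal decomposition is:
Bags: B1 = {c, f, g}  B2 = {a, c, g}  B3 = {e, f, g}  B4 = {b, f, g}  B5 = {a, d, g}
Tree: B1–B2, B1–B3, B1–B4, B2–B5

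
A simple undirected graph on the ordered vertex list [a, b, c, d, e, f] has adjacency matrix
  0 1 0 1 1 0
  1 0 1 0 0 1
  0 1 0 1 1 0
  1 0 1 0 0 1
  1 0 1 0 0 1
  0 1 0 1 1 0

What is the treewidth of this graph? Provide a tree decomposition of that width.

Treewidth 3.
Bags: B1 = {a, b, d, e}  B2 = {b, d, e, f}  B3 = {b, c, d, e}
Tree: B1–B2, B2–B3

Each bag holds 4 vertices, so the decomposition has width 3, which upper-bounds the treewidth. For the lower bound: the 4 vertex sets {a,d}, {b,f}, {e}, {c} are disjoint, each induces a connected subgraph, and every pair is joined by at least one edge of G. Contracting each set to a single vertex therefore yields K_{4} as a minor, and since treewidth is minor-monotone, tw(G) ≥ tw(K_{4}) = 3. Therefore the treewidth is 3.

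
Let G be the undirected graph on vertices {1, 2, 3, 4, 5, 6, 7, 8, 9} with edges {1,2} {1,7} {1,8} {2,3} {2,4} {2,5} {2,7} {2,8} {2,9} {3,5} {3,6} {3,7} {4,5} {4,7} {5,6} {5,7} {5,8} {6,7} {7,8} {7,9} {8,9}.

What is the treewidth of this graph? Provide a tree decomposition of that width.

Treewidth 3.
One optimal decomposition is:
Bags: B1 = {2, 3, 5, 7}  B2 = {3, 5, 6, 7}  B3 = {2, 5, 7, 8}  B4 = {2, 4, 5, 7}  B5 = {1, 2, 7, 8}  B6 = {2, 7, 8, 9}
Tree: B1–B2, B1–B3, B1–B4, B3–B5, B5–B6

The largest bag has 4 vertices, giving width 3; this decomposition certifies tw(G) ≤ 3. On the other hand G contains the 4-clique {1, 2, 7, 8}. A clique must lie in a single bag of any decomposition, so no decomposition can have width below 3. Therefore the treewidth is 3.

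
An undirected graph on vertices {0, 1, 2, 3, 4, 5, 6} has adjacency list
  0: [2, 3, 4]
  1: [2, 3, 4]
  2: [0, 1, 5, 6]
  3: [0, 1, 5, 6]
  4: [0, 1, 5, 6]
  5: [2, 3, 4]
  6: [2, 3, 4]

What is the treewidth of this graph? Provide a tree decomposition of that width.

Treewidth 3.
Bags: B1 = {0, 2, 3, 4}  B2 = {2, 3, 4, 6}  B3 = {1, 2, 3, 4}  B4 = {2, 3, 4, 5}
Tree: B1–B2, B2–B3, B3–B4

Every bag has size at most 4, so the width is 4 − 1 = 3 and tw(G) ≤ 3. For the lower bound: the 4 vertex sets {0,3}, {2,6}, {4}, {1} are disjoint, each induces a connected subgraph, and every pair is joined by at least one edge of G. Contracting each set to a single vertex therefore yields K_{4} as a minor, and since treewidth is minor-monotone, tw(G) ≥ tw(K_{4}) = 3. Combining the bounds, tw(G) = 3.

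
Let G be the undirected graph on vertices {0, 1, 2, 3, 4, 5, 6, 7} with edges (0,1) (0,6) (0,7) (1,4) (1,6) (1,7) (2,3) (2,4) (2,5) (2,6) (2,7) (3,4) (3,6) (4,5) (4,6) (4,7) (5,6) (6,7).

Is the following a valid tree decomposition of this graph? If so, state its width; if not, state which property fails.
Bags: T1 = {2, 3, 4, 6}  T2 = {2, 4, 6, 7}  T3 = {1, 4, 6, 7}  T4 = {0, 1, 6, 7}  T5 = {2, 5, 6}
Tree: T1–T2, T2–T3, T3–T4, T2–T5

A tree decomposition must satisfy three properties: every vertex lies in some bag; for every edge, both endpoints lie together in some bag; and for every vertex, the bags containing it form a connected subtree. Here edge (4,5) lies in no bag, so the decomposition is invalid.

No — edge (4,5) lies in no bag.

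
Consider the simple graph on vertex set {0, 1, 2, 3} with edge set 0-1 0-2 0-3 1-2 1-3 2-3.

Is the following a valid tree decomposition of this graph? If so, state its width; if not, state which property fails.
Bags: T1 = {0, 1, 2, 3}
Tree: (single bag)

Yes; width 3.

Vertex coverage: the bags together contain {0, 1, 2, 3}, the full vertex set. Edge coverage: each edge of G has both endpoints in at least one bag. Running intersection: for every vertex, the bags containing it form a connected subtree. All three properties hold, so this is a valid tree decomposition of width max|bag| − 1 = 3, and hence tw(G) ≤ 3.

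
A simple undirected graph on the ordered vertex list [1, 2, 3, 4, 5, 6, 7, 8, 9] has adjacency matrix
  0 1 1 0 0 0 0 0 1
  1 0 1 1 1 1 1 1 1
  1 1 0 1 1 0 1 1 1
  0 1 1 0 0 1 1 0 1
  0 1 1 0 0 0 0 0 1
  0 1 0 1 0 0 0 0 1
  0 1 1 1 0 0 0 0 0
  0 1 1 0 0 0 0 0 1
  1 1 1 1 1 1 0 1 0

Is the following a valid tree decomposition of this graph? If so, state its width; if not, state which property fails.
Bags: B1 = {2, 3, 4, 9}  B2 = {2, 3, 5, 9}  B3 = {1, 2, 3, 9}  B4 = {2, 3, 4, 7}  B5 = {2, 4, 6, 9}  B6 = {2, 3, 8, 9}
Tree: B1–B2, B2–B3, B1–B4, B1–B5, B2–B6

Yes; width 3.

Every vertex of G appears in some bag (union = {1, 2, 3, 4, 5, 6, 7, 8, 9}); every edge is covered by a bag; and for each vertex v the set of bags containing v is connected in the bag tree. The decomposition is therefore valid. The largest bag has 4 vertices, so the width is 3.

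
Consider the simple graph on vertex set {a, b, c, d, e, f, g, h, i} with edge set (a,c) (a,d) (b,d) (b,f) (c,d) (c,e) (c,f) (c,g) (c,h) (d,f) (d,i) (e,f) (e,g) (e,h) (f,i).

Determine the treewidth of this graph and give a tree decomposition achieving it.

Treewidth 2.
One optimal decomposition is:
Bags: B1 = {b, d, f}  B2 = {c, d, f}  B3 = {c, e, f}  B4 = {c, e, h}  B5 = {c, e, g}  B6 = {a, c, d}  B7 = {d, f, i}
Tree: B1–B2, B2–B3, B3–B4, B3–B5, B2–B6, B2–B7

Each bag holds 3 vertices, so the decomposition has width 2, which upper-bounds the treewidth. For the lower bound, the 3 vertices {c, d, f} are pairwise adjacent, and any tree decomposition puts a clique entirely inside one bag — forcing width ≥ 2. The upper and lower bounds meet at 2, so that is the treewidth.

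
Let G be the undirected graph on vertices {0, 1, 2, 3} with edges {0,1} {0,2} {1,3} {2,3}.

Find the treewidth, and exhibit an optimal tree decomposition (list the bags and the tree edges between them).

Treewidth 2.
One optimal decomposition is:
Bags: B1 = {0, 1, 3}  B2 = {0, 2, 3}
Tree: B1–B2

Each bag holds 3 vertices, so the decomposition has width 2, which upper-bounds the treewidth. For the lower bound, G contains the cycle 3–1–0–2–3, so G is not a forest; only forests have treewidth ≤ 1, hence tw(G) ≥ 2. Therefore the treewidth is 2.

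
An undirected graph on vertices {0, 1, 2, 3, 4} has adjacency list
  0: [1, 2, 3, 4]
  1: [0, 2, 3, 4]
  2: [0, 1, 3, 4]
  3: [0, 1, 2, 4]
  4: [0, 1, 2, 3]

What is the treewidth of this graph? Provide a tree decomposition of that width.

With just one bag of size 5, the width is 5 − 1 = 4, so tw(G) ≤ 4. For the lower bound, the 5 vertices {0, 1, 2, 3, 4} are pairwise adjacent, and any tree decomposition puts a clique entirely inside one bag — forcing width ≥ 4. Combining the bounds, tw(G) = 4.

Treewidth 4.
Bags: B1 = {0, 1, 2, 3, 4}
Tree: (single bag)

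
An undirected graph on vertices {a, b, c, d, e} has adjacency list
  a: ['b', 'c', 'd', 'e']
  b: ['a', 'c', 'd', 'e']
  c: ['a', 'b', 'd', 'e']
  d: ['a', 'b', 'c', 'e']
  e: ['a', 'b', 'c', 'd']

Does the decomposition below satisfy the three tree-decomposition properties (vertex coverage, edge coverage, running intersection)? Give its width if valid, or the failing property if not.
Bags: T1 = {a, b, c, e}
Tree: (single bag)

No — vertex d appears in no bag.

A tree decomposition must satisfy three properties: every vertex lies in some bag; for every edge, both endpoints lie together in some bag; and for every vertex, the bags containing it form a connected subtree. Here vertex d appears in no bag, so the decomposition is invalid.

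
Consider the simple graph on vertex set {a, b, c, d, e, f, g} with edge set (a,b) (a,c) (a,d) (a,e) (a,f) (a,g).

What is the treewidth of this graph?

1

A width-1 tree decomposition is:
Bags: B1 = {a, d}  B2 = {a, c}  B3 = {a, g}  B4 = {a, e}  B5 = {a, f}  B6 = {a, b}
Tree: B1–B2, B1–B3, B2–B4, B4–B5, B5–B6
Every bag has size at most 2, so the width is 2 − 1 = 1 and tw(G) ≤ 1. Since G has at least one edge (e.g. a–d), it is not an edgeless graph, so tw(G) ≥ 1. The upper and lower bounds meet at 1, so that is the treewidth.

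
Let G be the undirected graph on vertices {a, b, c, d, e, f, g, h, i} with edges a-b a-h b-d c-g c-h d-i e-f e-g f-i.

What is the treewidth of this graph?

2

A width-2 tree decomposition is:
Bags: B1 = {c, e, g}  B2 = {c, e, f}  B3 = {c, f, i}  B4 = {c, d, i}  B5 = {b, c, d}  B6 = {a, b, c}  B7 = {a, c, h}
Tree: B1–B2, B2–B3, B3–B4, B4–B5, B5–B6, B6–B7
Every bag has size at most 3, so the width is 3 − 1 = 2 and tw(G) ≤ 2. The edges c–g–e–f–i–d–b–a–h–c form a cycle, so G is not a tree and its treewidth is at least 2. Therefore the treewidth is 2.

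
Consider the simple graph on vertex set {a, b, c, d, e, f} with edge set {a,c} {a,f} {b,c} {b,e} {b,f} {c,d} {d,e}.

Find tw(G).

A width-2 tree decomposition is:
Bags: B1 = {a, b, f}  B2 = {a, b, c}  B3 = {b, c, e}  B4 = {c, d, e}
Tree: B1–B2, B2–B3, B3–B4
Every bag has size at most 3, so the width is 3 − 1 = 2 and tw(G) ≤ 2. For the lower bound, G contains the cycle f–a–c–b–f, so G is not a forest; only forests have treewidth ≤ 1, hence tw(G) ≥ 2. The upper and lower bounds meet at 2, so that is the treewidth.

2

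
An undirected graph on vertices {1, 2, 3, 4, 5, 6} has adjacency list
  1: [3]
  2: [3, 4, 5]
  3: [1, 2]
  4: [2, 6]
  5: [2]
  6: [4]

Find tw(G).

A width-1 tree decomposition is:
Bags: B1 = {2, 3}  B2 = {1, 3}  B3 = {2, 4}  B4 = {4, 6}  B5 = {2, 5}
Tree: B1–B2, B1–B3, B3–B4, B3–B5
Every bag has size at most 2, so the width is 2 − 1 = 1 and tw(G) ≤ 1. G has an edge, so its treewidth is at least 1. The upper and lower bounds meet at 1, so that is the treewidth.

1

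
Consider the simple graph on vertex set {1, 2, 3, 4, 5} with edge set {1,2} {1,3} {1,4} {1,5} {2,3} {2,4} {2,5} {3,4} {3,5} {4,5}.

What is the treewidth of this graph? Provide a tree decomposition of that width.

Treewidth 4.
One such decomposition:
Bags: B1 = {1, 2, 3, 4, 5}
Tree: (single bag)

A single bag containing all 5 vertices is trivially a valid decomposition of width 4. For the lower bound, the 5 vertices {1, 2, 3, 4, 5} are pairwise adjacent, and any tree decomposition puts a clique entirely inside one bag — forcing width ≥ 4. Combining the bounds, tw(G) = 4.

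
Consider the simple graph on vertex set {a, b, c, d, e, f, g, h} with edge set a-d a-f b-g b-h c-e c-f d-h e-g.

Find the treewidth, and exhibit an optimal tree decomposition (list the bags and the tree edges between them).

The largest bag has 3 vertices, giving width 2; this decomposition certifies tw(G) ≤ 2. The edges c–f–a–d–h–b–g–e–c form a cycle, so G is not a tree and its treewidth is at least 2. Hence tw(G) = 2 exactly.

Treewidth 2.
One such decomposition:
Bags: B1 = {a, c, f}  B2 = {a, c, d}  B3 = {c, d, h}  B4 = {b, c, h}  B5 = {b, c, g}  B6 = {c, e, g}
Tree: B1–B2, B2–B3, B3–B4, B4–B5, B5–B6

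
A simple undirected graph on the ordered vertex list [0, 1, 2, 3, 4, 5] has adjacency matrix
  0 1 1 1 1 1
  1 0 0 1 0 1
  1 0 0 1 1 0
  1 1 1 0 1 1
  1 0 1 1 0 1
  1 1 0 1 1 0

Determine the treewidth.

A width-3 tree decomposition is:
Bags: B1 = {0, 2, 3, 4}  B2 = {0, 3, 4, 5}  B3 = {0, 1, 3, 5}
Tree: B1–B2, B2–B3
The largest bag has 4 vertices, giving width 3; this decomposition certifies tw(G) ≤ 3. Conversely, {0, 1, 3, 5} is a clique of size 4, and the vertices of any clique must share a bag in every tree decomposition; so some bag has ≥ 4 vertices and tw(G) ≥ 3. Hence tw(G) = 3 exactly.

3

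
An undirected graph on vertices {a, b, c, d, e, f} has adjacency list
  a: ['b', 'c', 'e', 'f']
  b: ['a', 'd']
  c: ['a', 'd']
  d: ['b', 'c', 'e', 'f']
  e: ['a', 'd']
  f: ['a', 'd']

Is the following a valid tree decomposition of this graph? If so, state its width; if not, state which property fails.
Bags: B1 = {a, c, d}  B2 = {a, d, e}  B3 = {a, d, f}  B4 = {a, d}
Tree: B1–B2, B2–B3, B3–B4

No — vertex b appears in no bag.

A tree decomposition must satisfy three properties: every vertex lies in some bag; for every edge, both endpoints lie together in some bag; and for every vertex, the bags containing it form a connected subtree. Here vertex b appears in no bag, so the decomposition is invalid.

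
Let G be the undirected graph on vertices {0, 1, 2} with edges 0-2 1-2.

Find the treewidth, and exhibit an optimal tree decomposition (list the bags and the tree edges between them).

Every bag has size at most 2, so the width is 2 − 1 = 1 and tw(G) ≤ 1. Any graph with an edge has treewidth ≥ 1, and G has the edge 2–0. Therefore the treewidth is 1.

Treewidth 1.
One such decomposition:
Bags: B1 = {0, 2}  B2 = {1, 2}
Tree: B1–B2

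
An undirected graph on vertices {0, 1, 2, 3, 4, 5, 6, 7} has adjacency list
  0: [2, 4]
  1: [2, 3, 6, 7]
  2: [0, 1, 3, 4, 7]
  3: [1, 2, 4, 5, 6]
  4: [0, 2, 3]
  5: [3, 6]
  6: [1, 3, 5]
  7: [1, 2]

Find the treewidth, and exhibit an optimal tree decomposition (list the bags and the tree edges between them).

Every bag has size at most 3, so the width is 3 − 1 = 2 and tw(G) ≤ 2. On the other hand G contains the 3-clique {0, 2, 4}. A clique must lie in a single bag of any decomposition, so no decomposition can have width below 2. Combining the bounds, tw(G) = 2.

Treewidth 2.
Bags: B1 = {1, 2, 3}  B2 = {2, 3, 4}  B3 = {1, 3, 6}  B4 = {3, 5, 6}  B5 = {0, 2, 4}  B6 = {1, 2, 7}
Tree: B1–B2, B1–B3, B3–B4, B2–B5, B1–B6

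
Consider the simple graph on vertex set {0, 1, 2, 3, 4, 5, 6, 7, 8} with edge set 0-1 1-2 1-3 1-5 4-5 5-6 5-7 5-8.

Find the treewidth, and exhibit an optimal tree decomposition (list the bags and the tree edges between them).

The largest bag has 2 vertices, giving width 1; this decomposition certifies tw(G) ≤ 1. Any graph with an edge has treewidth ≥ 1, and G has the edge 1–0. The upper and lower bounds meet at 1, so that is the treewidth.

Treewidth 1.
One optimal decomposition is:
Bags: B1 = {0, 1}  B2 = {1, 5}  B3 = {1, 3}  B4 = {4, 5}  B5 = {5, 6}  B6 = {1, 2}  B7 = {5, 7}  B8 = {5, 8}
Tree: B1–B2, B2–B3, B2–B4, B2–B5, B1–B6, B4–B7, B7–B8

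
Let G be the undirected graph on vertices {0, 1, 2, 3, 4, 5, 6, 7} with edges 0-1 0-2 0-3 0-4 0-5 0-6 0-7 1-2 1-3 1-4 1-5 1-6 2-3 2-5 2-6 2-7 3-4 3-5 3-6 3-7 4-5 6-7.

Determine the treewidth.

4

A width-4 tree decomposition is:
Bags: B1 = {0, 1, 2, 3, 6}  B2 = {0, 1, 2, 3, 5}  B3 = {0, 2, 3, 6, 7}  B4 = {0, 1, 3, 4, 5}
Tree: B1–B2, B1–B3, B2–B4
The largest bag has 5 vertices, giving width 4; this decomposition certifies tw(G) ≤ 4. On the other hand G contains the 5-clique {0, 1, 2, 3, 5}. A clique must lie in a single bag of any decomposition, so no decomposition can have width below 4. Hence tw(G) = 4 exactly.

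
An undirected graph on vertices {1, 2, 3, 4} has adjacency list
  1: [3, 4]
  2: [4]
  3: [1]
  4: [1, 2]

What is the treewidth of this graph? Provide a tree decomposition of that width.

Treewidth 1.
Bags: B1 = {1, 4}  B2 = {1, 3}  B3 = {2, 4}
Tree: B1–B2, B1–B3

Every bag has size at most 2, so the width is 2 − 1 = 1 and tw(G) ≤ 1. Any graph with an edge has treewidth ≥ 1, and G has the edge 1–4. The upper and lower bounds meet at 1, so that is the treewidth.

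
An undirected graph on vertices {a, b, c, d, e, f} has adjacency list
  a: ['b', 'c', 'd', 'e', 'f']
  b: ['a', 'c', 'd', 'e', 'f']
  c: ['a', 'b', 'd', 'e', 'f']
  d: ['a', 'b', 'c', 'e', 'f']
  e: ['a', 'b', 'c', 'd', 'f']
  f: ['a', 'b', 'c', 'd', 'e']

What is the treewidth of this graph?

A width-5 tree decomposition is:
Bags: B1 = {a, b, c, d, e, f}
Tree: (single bag)
A single bag containing all 6 vertices is trivially a valid decomposition of width 5. On the other hand G contains the 6-clique {a, b, c, d, e, f}. A clique must lie in a single bag of any decomposition, so no decomposition can have width below 5. Hence tw(G) = 5 exactly.

5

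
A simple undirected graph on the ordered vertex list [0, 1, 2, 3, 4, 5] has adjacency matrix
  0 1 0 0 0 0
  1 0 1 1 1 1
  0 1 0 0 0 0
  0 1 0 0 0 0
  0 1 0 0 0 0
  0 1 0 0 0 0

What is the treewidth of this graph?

A width-1 tree decomposition is:
Bags: B1 = {0, 1}  B2 = {1, 4}  B3 = {1, 3}  B4 = {1, 5}  B5 = {1, 2}
Tree: B1–B2, B2–B3, B2–B4, B2–B5
Every bag has size at most 2, so the width is 2 − 1 = 1 and tw(G) ≤ 1. Since G has at least one edge (e.g. 0–1), it is not an edgeless graph, so tw(G) ≥ 1. Combining the bounds, tw(G) = 1.

1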